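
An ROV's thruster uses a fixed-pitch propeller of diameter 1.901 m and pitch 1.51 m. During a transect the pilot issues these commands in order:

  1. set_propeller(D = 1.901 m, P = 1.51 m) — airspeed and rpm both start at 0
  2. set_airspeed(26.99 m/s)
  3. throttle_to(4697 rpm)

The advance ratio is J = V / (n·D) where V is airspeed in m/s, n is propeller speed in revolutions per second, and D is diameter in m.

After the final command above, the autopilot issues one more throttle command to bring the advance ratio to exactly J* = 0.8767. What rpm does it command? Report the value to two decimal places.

rpm = 971.67

set_propeller: D = 1.901 m, P = 1.51 m (p = P/D = 0.794319); state ← (V=0, rpm=0)
set_airspeed(26.99): V ← 26.99 m/s
throttle_to(4697): rpm ← 4697
final state: V = 26.99 m/s, rpm = 4697 → n = rpm/60 = 78.283333 rev/s
target J* = 0.8767; solve J* = V/(n·D) for n: n = V/(J*·D) = 26.99/(0.8767 × 1.901) = 16.194583 rev/s
rpm = 60·n = 971.674961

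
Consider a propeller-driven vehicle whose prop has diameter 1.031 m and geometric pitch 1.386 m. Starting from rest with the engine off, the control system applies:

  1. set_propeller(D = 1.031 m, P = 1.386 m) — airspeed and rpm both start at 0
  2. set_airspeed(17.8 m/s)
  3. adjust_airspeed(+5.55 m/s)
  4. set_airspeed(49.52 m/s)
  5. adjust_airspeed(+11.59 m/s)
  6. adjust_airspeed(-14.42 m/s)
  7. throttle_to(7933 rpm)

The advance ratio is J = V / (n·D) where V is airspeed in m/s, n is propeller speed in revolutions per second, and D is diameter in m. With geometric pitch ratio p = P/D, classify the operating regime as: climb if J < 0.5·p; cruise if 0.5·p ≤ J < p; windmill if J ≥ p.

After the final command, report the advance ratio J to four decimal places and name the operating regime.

J = 0.3425, regime = climb

set_propeller: D = 1.031 m, P = 1.386 m (p = P/D = 1.344326); state ← (V=0, rpm=0)
set_airspeed(17.8): V ← 17.8 m/s
adjust_airspeed(+5.55): V ← 17.8 +5.55 = 23.35 m/s
set_airspeed(49.52): V ← 49.52 m/s
adjust_airspeed(+11.59): V ← 49.52 +11.59 = 61.11 m/s
adjust_airspeed(-14.42): V ← 61.11 -14.42 = 46.69 m/s
throttle_to(7933): rpm ← 7933
final state: V = 46.69 m/s, rpm = 7933 → n = rpm/60 = 132.216667 rev/s
J = V / (n·D) = 46.69 / (132.216667 × 1.031) = 0.342515
regime bands: climb J<0.6722 | cruise [0.6722, 1.3443) | windmill J≥1.3443
J = 0.3425 → climb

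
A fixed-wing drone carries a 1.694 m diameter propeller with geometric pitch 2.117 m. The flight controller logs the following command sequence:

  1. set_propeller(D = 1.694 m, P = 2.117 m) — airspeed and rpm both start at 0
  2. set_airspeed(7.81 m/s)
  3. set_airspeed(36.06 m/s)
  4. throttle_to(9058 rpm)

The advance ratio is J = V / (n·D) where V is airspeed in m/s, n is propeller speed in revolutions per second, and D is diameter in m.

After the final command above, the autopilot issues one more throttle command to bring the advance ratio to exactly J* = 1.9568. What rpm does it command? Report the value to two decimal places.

rpm = 652.71

set_propeller: D = 1.694 m, P = 2.117 m (p = P/D = 1.249705); state ← (V=0, rpm=0)
set_airspeed(7.81): V ← 7.81 m/s
set_airspeed(36.06): V ← 36.06 m/s
throttle_to(9058): rpm ← 9058
final state: V = 36.06 m/s, rpm = 9058 → n = rpm/60 = 150.966667 rev/s
target J* = 1.9568; solve J* = V/(n·D) for n: n = V/(J*·D) = 36.06/(1.9568 × 1.694) = 10.878421 rev/s
rpm = 60·n = 652.705282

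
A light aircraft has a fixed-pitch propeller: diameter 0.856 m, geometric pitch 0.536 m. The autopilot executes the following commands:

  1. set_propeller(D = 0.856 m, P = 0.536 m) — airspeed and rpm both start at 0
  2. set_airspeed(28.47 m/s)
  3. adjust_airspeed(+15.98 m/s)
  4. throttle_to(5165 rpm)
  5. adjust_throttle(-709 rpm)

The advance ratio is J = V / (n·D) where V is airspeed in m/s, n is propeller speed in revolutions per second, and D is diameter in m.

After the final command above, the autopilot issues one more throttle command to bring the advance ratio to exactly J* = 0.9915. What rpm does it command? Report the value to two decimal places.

set_propeller: D = 0.856 m, P = 0.536 m (p = P/D = 0.626168); state ← (V=0, rpm=0)
set_airspeed(28.47): V ← 28.47 m/s
adjust_airspeed(+15.98): V ← 28.47 +15.98 = 44.45 m/s
throttle_to(5165): rpm ← 5165
adjust_throttle(-709): rpm ← 5165 -709 = 4456
final state: V = 44.45 m/s, rpm = 4456 → n = rpm/60 = 74.266667 rev/s
target J* = 0.9915; solve J* = V/(n·D) for n: n = V/(J*·D) = 44.45/(0.9915 × 0.856) = 52.372738 rev/s
rpm = 60·n = 3142.364302

rpm = 3142.36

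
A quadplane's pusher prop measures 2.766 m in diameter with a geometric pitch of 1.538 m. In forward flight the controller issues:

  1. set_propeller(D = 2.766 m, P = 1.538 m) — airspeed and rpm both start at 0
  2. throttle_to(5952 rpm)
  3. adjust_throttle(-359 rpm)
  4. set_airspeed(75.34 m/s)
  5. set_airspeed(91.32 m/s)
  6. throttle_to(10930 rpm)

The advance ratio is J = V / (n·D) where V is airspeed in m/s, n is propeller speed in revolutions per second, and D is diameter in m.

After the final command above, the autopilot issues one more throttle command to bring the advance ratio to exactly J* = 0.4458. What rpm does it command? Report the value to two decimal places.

set_propeller: D = 2.766 m, P = 1.538 m (p = P/D = 0.556038); state ← (V=0, rpm=0)
throttle_to(5952): rpm ← 5952
adjust_throttle(-359): rpm ← 5952 -359 = 5593
set_airspeed(75.34): V ← 75.34 m/s
set_airspeed(91.32): V ← 91.32 m/s
throttle_to(10930): rpm ← 10930
final state: V = 91.32 m/s, rpm = 10930 → n = rpm/60 = 182.166667 rev/s
target J* = 0.4458; solve J* = V/(n·D) for n: n = V/(J*·D) = 91.32/(0.4458 × 2.766) = 74.058287 rev/s
rpm = 60·n = 4443.497225

rpm = 4443.50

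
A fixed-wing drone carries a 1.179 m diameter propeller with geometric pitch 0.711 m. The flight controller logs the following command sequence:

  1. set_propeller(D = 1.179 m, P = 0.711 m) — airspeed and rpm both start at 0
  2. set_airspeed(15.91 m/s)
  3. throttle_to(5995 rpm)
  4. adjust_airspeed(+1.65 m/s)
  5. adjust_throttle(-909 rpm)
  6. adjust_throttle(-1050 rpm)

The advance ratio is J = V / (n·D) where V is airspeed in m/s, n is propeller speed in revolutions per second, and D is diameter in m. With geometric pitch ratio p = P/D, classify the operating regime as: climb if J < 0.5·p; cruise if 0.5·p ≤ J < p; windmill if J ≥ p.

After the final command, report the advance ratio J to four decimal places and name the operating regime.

J = 0.2214, regime = climb

set_propeller: D = 1.179 m, P = 0.711 m (p = P/D = 0.603053); state ← (V=0, rpm=0)
set_airspeed(15.91): V ← 15.91 m/s
throttle_to(5995): rpm ← 5995
adjust_airspeed(+1.65): V ← 15.91 +1.65 = 17.56 m/s
adjust_throttle(-909): rpm ← 5995 -909 = 5086
adjust_throttle(-1050): rpm ← 5086 -1050 = 4036
final state: V = 17.56 m/s, rpm = 4036 → n = rpm/60 = 67.266667 rev/s
J = V / (n·D) = 17.56 / (67.266667 × 1.179) = 0.221417
regime bands: climb J<0.3015 | cruise [0.3015, 0.6031) | windmill J≥0.6031
J = 0.2214 → climb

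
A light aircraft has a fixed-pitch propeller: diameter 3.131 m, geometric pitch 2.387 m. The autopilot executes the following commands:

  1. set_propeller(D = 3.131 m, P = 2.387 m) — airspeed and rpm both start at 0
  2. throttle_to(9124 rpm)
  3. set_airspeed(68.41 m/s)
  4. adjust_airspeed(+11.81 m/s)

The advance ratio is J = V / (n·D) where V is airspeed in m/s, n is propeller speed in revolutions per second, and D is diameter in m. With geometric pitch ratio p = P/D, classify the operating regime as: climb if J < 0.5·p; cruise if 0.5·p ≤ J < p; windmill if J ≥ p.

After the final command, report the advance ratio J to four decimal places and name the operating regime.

set_propeller: D = 3.131 m, P = 2.387 m (p = P/D = 0.762376); state ← (V=0, rpm=0)
throttle_to(9124): rpm ← 9124
set_airspeed(68.41): V ← 68.41 m/s
adjust_airspeed(+11.81): V ← 68.41 +11.81 = 80.22 m/s
final state: V = 80.22 m/s, rpm = 9124 → n = rpm/60 = 152.066667 rev/s
J = V / (n·D) = 80.22 / (152.066667 × 3.131) = 0.168487
regime bands: climb J<0.3812 | cruise [0.3812, 0.7624) | windmill J≥0.7624
J = 0.1685 → climb

J = 0.1685, regime = climb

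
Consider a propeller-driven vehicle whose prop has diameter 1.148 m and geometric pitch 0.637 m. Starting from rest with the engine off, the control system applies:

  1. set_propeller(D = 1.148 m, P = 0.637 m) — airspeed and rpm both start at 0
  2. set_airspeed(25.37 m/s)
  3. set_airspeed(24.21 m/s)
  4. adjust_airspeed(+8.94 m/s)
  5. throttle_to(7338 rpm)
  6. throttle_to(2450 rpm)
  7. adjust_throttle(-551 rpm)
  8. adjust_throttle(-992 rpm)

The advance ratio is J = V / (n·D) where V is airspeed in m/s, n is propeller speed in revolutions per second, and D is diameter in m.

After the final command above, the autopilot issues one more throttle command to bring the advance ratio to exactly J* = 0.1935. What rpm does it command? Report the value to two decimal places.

rpm = 8953.89

set_propeller: D = 1.148 m, P = 0.637 m (p = P/D = 0.554878); state ← (V=0, rpm=0)
set_airspeed(25.37): V ← 25.37 m/s
set_airspeed(24.21): V ← 24.21 m/s
adjust_airspeed(+8.94): V ← 24.21 +8.94 = 33.15 m/s
throttle_to(7338): rpm ← 7338
throttle_to(2450): rpm ← 2450
adjust_throttle(-551): rpm ← 2450 -551 = 1899
adjust_throttle(-992): rpm ← 1899 -992 = 907
final state: V = 33.15 m/s, rpm = 907 → n = rpm/60 = 15.116667 rev/s
target J* = 0.1935; solve J* = V/(n·D) for n: n = V/(J*·D) = 33.15/(0.1935 × 1.148) = 149.231559 rev/s
rpm = 60·n = 8953.893526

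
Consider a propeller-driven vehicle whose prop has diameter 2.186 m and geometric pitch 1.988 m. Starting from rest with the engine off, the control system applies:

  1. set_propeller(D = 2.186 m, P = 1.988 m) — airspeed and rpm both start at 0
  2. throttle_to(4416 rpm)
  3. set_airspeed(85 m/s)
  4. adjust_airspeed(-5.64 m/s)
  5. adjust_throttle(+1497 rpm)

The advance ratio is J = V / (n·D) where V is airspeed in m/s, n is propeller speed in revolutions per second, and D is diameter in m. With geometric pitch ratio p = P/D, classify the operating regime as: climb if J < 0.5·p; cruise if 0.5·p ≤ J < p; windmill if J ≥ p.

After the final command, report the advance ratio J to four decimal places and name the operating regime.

set_propeller: D = 2.186 m, P = 1.988 m (p = P/D = 0.909424); state ← (V=0, rpm=0)
throttle_to(4416): rpm ← 4416
set_airspeed(85): V ← 85 m/s
adjust_airspeed(-5.64): V ← 85 -5.64 = 79.36 m/s
adjust_throttle(+1497): rpm ← 4416 +1497 = 5913
final state: V = 79.36 m/s, rpm = 5913 → n = rpm/60 = 98.550000 rev/s
J = V / (n·D) = 79.36 / (98.550000 × 2.186) = 0.368379
regime bands: climb J<0.4547 | cruise [0.4547, 0.9094) | windmill J≥0.9094
J = 0.3684 → climb

J = 0.3684, regime = climb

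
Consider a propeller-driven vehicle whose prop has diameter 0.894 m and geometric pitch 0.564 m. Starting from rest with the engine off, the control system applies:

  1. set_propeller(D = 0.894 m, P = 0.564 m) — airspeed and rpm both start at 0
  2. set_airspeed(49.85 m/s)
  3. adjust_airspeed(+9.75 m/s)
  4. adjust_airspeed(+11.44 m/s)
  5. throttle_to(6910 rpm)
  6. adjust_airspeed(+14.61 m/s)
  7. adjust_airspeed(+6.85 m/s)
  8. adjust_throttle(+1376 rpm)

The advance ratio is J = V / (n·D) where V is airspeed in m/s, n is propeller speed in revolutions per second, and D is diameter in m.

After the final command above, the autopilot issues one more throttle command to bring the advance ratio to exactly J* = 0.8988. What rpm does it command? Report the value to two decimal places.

rpm = 6907.05

set_propeller: D = 0.894 m, P = 0.564 m (p = P/D = 0.630872); state ← (V=0, rpm=0)
set_airspeed(49.85): V ← 49.85 m/s
adjust_airspeed(+9.75): V ← 49.85 +9.75 = 59.6 m/s
adjust_airspeed(+11.44): V ← 59.6 +11.44 = 71.04 m/s
throttle_to(6910): rpm ← 6910
adjust_airspeed(+14.61): V ← 71.04 +14.61 = 85.65 m/s
adjust_airspeed(+6.85): V ← 85.65 +6.85 = 92.5 m/s
adjust_throttle(+1376): rpm ← 6910 +1376 = 8286
final state: V = 92.5 m/s, rpm = 8286 → n = rpm/60 = 138.100000 rev/s
target J* = 0.8988; solve J* = V/(n·D) for n: n = V/(J*·D) = 92.5/(0.8988 × 0.894) = 115.117447 rev/s
rpm = 60·n = 6907.046831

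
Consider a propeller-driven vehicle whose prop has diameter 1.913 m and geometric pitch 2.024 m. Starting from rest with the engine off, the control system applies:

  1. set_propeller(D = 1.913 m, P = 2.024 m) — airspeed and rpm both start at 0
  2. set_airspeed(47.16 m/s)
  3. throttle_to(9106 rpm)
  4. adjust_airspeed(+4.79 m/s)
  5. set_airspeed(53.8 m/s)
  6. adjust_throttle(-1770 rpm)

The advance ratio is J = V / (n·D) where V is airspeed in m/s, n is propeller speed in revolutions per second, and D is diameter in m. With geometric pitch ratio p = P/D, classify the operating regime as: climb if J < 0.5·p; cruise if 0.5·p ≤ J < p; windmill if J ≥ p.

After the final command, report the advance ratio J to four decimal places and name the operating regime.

set_propeller: D = 1.913 m, P = 2.024 m (p = P/D = 1.058024); state ← (V=0, rpm=0)
set_airspeed(47.16): V ← 47.16 m/s
throttle_to(9106): rpm ← 9106
adjust_airspeed(+4.79): V ← 47.16 +4.79 = 51.95 m/s
set_airspeed(53.8): V ← 53.8 m/s
adjust_throttle(-1770): rpm ← 9106 -1770 = 7336
final state: V = 53.8 m/s, rpm = 7336 → n = rpm/60 = 122.266667 rev/s
J = V / (n·D) = 53.8 / (122.266667 × 1.913) = 0.230017
regime bands: climb J<0.5290 | cruise [0.5290, 1.0580) | windmill J≥1.0580
J = 0.2300 → climb

J = 0.2300, regime = climb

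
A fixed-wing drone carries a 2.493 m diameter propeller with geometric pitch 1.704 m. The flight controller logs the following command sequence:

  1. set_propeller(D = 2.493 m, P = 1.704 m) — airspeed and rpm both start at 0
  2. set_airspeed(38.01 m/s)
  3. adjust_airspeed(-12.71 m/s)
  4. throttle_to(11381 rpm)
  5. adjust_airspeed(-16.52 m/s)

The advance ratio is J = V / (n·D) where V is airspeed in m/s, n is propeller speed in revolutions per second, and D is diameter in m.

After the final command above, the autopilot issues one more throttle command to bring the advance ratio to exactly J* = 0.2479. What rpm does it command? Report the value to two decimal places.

rpm = 852.41

set_propeller: D = 2.493 m, P = 1.704 m (p = P/D = 0.683514); state ← (V=0, rpm=0)
set_airspeed(38.01): V ← 38.01 m/s
adjust_airspeed(-12.71): V ← 38.01 -12.71 = 25.3 m/s
throttle_to(11381): rpm ← 11381
adjust_airspeed(-16.52): V ← 25.3 -16.52 = 8.78 m/s
final state: V = 8.78 m/s, rpm = 11381 → n = rpm/60 = 189.683333 rev/s
target J* = 0.2479; solve J* = V/(n·D) for n: n = V/(J*·D) = 8.78/(0.2479 × 2.493) = 14.206782 rev/s
rpm = 60·n = 852.406909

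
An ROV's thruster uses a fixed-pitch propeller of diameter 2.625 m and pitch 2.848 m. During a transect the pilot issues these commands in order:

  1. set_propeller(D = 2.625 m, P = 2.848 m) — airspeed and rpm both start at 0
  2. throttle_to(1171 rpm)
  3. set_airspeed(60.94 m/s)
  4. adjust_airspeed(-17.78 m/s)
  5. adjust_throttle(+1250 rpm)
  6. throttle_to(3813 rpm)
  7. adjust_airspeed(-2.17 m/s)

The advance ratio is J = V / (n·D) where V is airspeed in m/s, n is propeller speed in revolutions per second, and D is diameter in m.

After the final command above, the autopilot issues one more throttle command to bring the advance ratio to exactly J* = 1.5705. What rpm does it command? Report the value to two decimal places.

set_propeller: D = 2.625 m, P = 2.848 m (p = P/D = 1.084952); state ← (V=0, rpm=0)
throttle_to(1171): rpm ← 1171
set_airspeed(60.94): V ← 60.94 m/s
adjust_airspeed(-17.78): V ← 60.94 -17.78 = 43.16 m/s
adjust_throttle(+1250): rpm ← 1171 +1250 = 2421
throttle_to(3813): rpm ← 3813
adjust_airspeed(-2.17): V ← 43.16 -2.17 = 40.99 m/s
final state: V = 40.99 m/s, rpm = 3813 → n = rpm/60 = 63.550000 rev/s
target J* = 1.5705; solve J* = V/(n·D) for n: n = V/(J*·D) = 40.99/(1.5705 × 2.625) = 9.942845 rev/s
rpm = 60·n = 596.570701

rpm = 596.57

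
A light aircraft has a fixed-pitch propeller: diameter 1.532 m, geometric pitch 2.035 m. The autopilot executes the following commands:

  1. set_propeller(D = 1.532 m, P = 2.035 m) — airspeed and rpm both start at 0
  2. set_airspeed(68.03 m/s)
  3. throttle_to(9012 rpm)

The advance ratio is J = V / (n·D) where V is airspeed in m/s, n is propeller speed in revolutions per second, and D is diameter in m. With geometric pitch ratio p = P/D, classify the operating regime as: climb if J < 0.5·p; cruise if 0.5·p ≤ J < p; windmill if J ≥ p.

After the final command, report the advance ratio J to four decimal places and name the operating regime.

J = 0.2956, regime = climb

set_propeller: D = 1.532 m, P = 2.035 m (p = P/D = 1.328329); state ← (V=0, rpm=0)
set_airspeed(68.03): V ← 68.03 m/s
throttle_to(9012): rpm ← 9012
final state: V = 68.03 m/s, rpm = 9012 → n = rpm/60 = 150.200000 rev/s
J = V / (n·D) = 68.03 / (150.200000 × 1.532) = 0.295646
regime bands: climb J<0.6642 | cruise [0.6642, 1.3283) | windmill J≥1.3283
J = 0.2956 → climb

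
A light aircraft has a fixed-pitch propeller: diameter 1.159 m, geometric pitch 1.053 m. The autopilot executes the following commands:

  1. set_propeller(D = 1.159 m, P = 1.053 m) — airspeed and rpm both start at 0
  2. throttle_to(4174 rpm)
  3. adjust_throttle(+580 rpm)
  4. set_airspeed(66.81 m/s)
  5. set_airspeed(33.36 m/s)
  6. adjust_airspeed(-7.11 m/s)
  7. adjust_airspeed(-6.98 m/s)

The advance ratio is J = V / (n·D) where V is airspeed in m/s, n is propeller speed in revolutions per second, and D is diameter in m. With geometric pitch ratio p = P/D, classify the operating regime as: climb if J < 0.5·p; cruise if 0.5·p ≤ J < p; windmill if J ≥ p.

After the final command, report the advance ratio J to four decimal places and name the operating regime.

set_propeller: D = 1.159 m, P = 1.053 m (p = P/D = 0.908542); state ← (V=0, rpm=0)
throttle_to(4174): rpm ← 4174
adjust_throttle(+580): rpm ← 4174 +580 = 4754
set_airspeed(66.81): V ← 66.81 m/s
set_airspeed(33.36): V ← 33.36 m/s
adjust_airspeed(-7.11): V ← 33.36 -7.11 = 26.25 m/s
adjust_airspeed(-6.98): V ← 26.25 -6.98 = 19.27 m/s
final state: V = 19.27 m/s, rpm = 4754 → n = rpm/60 = 79.233333 rev/s
J = V / (n·D) = 19.27 / (79.233333 × 1.159) = 0.209841
regime bands: climb J<0.4543 | cruise [0.4543, 0.9085) | windmill J≥0.9085
J = 0.2098 → climb

J = 0.2098, regime = climb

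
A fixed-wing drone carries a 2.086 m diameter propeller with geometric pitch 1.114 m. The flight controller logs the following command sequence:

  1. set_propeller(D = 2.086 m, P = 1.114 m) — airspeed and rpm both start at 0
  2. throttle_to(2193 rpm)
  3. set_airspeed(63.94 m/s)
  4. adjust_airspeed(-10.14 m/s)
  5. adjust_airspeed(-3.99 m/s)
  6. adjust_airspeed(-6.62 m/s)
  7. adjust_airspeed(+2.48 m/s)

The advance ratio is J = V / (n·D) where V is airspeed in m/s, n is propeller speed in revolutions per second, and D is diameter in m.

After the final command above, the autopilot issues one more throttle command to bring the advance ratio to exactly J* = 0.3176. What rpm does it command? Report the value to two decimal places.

set_propeller: D = 2.086 m, P = 1.114 m (p = P/D = 0.534036); state ← (V=0, rpm=0)
throttle_to(2193): rpm ← 2193
set_airspeed(63.94): V ← 63.94 m/s
adjust_airspeed(-10.14): V ← 63.94 -10.14 = 53.8 m/s
adjust_airspeed(-3.99): V ← 53.8 -3.99 = 49.81 m/s
adjust_airspeed(-6.62): V ← 49.81 -6.62 = 43.19 m/s
adjust_airspeed(+2.48): V ← 43.19 +2.48 = 45.67 m/s
final state: V = 45.67 m/s, rpm = 2193 → n = rpm/60 = 36.550000 rev/s
target J* = 0.3176; solve J* = V/(n·D) for n: n = V/(J*·D) = 45.67/(0.3176 × 2.086) = 68.934434 rev/s
rpm = 60·n = 4136.066037

rpm = 4136.07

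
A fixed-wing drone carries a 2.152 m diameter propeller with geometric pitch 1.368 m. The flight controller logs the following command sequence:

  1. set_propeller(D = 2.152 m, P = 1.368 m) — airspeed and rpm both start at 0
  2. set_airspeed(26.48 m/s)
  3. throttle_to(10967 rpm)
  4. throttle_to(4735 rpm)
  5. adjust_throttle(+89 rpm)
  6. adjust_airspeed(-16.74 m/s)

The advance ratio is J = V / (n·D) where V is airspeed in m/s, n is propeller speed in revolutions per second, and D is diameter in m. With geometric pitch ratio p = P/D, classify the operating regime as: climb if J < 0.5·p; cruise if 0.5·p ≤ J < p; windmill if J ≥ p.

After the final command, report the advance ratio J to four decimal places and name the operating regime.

set_propeller: D = 2.152 m, P = 1.368 m (p = P/D = 0.635688); state ← (V=0, rpm=0)
set_airspeed(26.48): V ← 26.48 m/s
throttle_to(10967): rpm ← 10967
throttle_to(4735): rpm ← 4735
adjust_throttle(+89): rpm ← 4735 +89 = 4824
adjust_airspeed(-16.74): V ← 26.48 -16.74 = 9.74 m/s
final state: V = 9.74 m/s, rpm = 4824 → n = rpm/60 = 80.400000 rev/s
J = V / (n·D) = 9.74 / (80.400000 × 2.152) = 0.056294
regime bands: climb J<0.3178 | cruise [0.3178, 0.6357) | windmill J≥0.6357
J = 0.0563 → climb

J = 0.0563, regime = climb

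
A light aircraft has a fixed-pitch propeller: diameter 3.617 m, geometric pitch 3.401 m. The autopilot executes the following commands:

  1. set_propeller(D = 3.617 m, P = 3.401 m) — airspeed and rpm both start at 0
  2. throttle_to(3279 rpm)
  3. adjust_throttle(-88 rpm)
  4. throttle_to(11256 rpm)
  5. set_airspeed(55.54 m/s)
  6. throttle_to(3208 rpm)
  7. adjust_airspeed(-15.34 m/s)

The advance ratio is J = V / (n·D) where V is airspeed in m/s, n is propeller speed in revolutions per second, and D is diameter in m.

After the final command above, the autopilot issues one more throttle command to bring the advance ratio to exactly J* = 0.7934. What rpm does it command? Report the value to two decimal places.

rpm = 840.50

set_propeller: D = 3.617 m, P = 3.401 m (p = P/D = 0.940282); state ← (V=0, rpm=0)
throttle_to(3279): rpm ← 3279
adjust_throttle(-88): rpm ← 3279 -88 = 3191
throttle_to(11256): rpm ← 11256
set_airspeed(55.54): V ← 55.54 m/s
throttle_to(3208): rpm ← 3208
adjust_airspeed(-15.34): V ← 55.54 -15.34 = 40.2 m/s
final state: V = 40.2 m/s, rpm = 3208 → n = rpm/60 = 53.466667 rev/s
target J* = 0.7934; solve J* = V/(n·D) for n: n = V/(J*·D) = 40.2/(0.7934 × 3.617) = 14.008297 rev/s
rpm = 60·n = 840.497834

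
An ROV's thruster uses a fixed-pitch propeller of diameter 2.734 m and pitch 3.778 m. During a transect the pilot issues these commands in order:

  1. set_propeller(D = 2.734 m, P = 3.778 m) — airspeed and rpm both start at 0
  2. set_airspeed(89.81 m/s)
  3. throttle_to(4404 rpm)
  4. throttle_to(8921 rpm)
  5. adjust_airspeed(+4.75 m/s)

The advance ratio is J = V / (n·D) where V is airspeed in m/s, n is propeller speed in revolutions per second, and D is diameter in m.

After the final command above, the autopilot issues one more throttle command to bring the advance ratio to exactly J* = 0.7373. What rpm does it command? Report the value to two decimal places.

set_propeller: D = 2.734 m, P = 3.778 m (p = P/D = 1.381858); state ← (V=0, rpm=0)
set_airspeed(89.81): V ← 89.81 m/s
throttle_to(4404): rpm ← 4404
throttle_to(8921): rpm ← 8921
adjust_airspeed(+4.75): V ← 89.81 +4.75 = 94.56 m/s
final state: V = 94.56 m/s, rpm = 8921 → n = rpm/60 = 148.683333 rev/s
target J* = 0.7373; solve J* = V/(n·D) for n: n = V/(J*·D) = 94.56/(0.7373 × 2.734) = 46.909923 rev/s
rpm = 60·n = 2814.595376

rpm = 2814.60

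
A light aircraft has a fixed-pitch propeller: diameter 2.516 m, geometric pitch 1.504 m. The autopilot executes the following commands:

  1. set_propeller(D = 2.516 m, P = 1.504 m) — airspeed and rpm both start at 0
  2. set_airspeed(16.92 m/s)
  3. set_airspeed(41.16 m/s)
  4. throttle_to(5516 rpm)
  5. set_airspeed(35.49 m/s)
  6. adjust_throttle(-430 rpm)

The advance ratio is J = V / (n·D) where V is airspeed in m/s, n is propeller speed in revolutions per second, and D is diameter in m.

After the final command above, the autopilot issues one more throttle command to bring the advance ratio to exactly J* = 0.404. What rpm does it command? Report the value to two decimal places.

set_propeller: D = 2.516 m, P = 1.504 m (p = P/D = 0.597774); state ← (V=0, rpm=0)
set_airspeed(16.92): V ← 16.92 m/s
set_airspeed(41.16): V ← 41.16 m/s
throttle_to(5516): rpm ← 5516
set_airspeed(35.49): V ← 35.49 m/s
adjust_throttle(-430): rpm ← 5516 -430 = 5086
final state: V = 35.49 m/s, rpm = 5086 → n = rpm/60 = 84.766667 rev/s
target J* = 0.404; solve J* = V/(n·D) for n: n = V/(J*·D) = 35.49/(0.404 × 2.516) = 34.915157 rev/s
rpm = 60·n = 2094.909411

rpm = 2094.91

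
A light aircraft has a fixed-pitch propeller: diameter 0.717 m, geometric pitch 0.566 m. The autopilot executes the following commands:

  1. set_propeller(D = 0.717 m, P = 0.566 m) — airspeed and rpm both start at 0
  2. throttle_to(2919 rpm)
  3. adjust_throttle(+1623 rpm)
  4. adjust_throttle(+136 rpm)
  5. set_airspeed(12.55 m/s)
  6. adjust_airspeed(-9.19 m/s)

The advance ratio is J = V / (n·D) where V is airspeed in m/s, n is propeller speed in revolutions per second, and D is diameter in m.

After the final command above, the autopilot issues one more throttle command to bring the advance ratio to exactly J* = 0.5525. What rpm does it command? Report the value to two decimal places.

set_propeller: D = 0.717 m, P = 0.566 m (p = P/D = 0.789400); state ← (V=0, rpm=0)
throttle_to(2919): rpm ← 2919
adjust_throttle(+1623): rpm ← 2919 +1623 = 4542
adjust_throttle(+136): rpm ← 4542 +136 = 4678
set_airspeed(12.55): V ← 12.55 m/s
adjust_airspeed(-9.19): V ← 12.55 -9.19 = 3.36 m/s
final state: V = 3.36 m/s, rpm = 4678 → n = rpm/60 = 77.966667 rev/s
target J* = 0.5525; solve J* = V/(n·D) for n: n = V/(J*·D) = 3.36/(0.5525 × 0.717) = 8.481796 rev/s
rpm = 60·n = 508.907779

rpm = 508.91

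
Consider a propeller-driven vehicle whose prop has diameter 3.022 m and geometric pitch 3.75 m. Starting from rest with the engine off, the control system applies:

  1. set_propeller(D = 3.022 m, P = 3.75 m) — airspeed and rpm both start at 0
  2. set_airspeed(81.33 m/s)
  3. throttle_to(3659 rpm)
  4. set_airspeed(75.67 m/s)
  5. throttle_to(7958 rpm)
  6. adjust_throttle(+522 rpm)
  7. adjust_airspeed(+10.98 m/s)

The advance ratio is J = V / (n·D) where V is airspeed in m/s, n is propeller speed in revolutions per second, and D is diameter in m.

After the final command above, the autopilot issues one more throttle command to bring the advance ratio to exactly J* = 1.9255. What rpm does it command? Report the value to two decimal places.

set_propeller: D = 3.022 m, P = 3.75 m (p = P/D = 1.240900); state ← (V=0, rpm=0)
set_airspeed(81.33): V ← 81.33 m/s
throttle_to(3659): rpm ← 3659
set_airspeed(75.67): V ← 75.67 m/s
throttle_to(7958): rpm ← 7958
adjust_throttle(+522): rpm ← 7958 +522 = 8480
adjust_airspeed(+10.98): V ← 75.67 +10.98 = 86.65 m/s
final state: V = 86.65 m/s, rpm = 8480 → n = rpm/60 = 141.333333 rev/s
target J* = 1.9255; solve J* = V/(n·D) for n: n = V/(J*·D) = 86.65/(1.9255 × 3.022) = 14.891230 rev/s
rpm = 60·n = 893.473826

rpm = 893.47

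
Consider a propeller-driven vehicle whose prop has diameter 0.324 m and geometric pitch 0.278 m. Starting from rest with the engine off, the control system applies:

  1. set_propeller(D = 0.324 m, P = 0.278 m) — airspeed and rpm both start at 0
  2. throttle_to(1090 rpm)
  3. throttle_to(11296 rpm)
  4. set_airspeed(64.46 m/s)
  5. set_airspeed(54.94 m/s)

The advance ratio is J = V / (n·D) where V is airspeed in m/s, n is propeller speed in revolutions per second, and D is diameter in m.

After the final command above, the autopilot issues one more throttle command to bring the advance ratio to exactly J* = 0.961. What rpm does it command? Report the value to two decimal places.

rpm = 10586.97

set_propeller: D = 0.324 m, P = 0.278 m (p = P/D = 0.858025); state ← (V=0, rpm=0)
throttle_to(1090): rpm ← 1090
throttle_to(11296): rpm ← 11296
set_airspeed(64.46): V ← 64.46 m/s
set_airspeed(54.94): V ← 54.94 m/s
final state: V = 54.94 m/s, rpm = 11296 → n = rpm/60 = 188.266667 rev/s
target J* = 0.961; solve J* = V/(n·D) for n: n = V/(J*·D) = 54.94/(0.961 × 0.324) = 176.449429 rev/s
rpm = 60·n = 10586.965738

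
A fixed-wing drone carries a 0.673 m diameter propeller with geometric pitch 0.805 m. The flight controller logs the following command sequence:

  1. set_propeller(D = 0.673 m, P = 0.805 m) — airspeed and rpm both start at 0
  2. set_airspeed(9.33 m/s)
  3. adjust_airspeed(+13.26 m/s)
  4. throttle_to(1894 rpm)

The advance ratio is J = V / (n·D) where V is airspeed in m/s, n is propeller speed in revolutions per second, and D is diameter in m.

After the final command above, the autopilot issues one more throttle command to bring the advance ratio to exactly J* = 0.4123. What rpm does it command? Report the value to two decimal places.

rpm = 4884.71

set_propeller: D = 0.673 m, P = 0.805 m (p = P/D = 1.196137); state ← (V=0, rpm=0)
set_airspeed(9.33): V ← 9.33 m/s
adjust_airspeed(+13.26): V ← 9.33 +13.26 = 22.59 m/s
throttle_to(1894): rpm ← 1894
final state: V = 22.59 m/s, rpm = 1894 → n = rpm/60 = 31.566667 rev/s
target J* = 0.4123; solve J* = V/(n·D) for n: n = V/(J*·D) = 22.59/(0.4123 × 0.673) = 81.411889 rev/s
rpm = 60·n = 4884.713341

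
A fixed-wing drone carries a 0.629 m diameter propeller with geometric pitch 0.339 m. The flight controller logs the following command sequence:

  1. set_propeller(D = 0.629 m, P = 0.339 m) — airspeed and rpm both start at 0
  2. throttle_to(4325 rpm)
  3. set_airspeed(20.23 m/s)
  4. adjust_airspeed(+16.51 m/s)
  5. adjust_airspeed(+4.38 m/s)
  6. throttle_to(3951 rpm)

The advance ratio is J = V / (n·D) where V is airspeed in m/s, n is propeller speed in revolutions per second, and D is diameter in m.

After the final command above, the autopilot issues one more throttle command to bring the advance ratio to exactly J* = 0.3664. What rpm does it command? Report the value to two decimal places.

rpm = 10705.29

set_propeller: D = 0.629 m, P = 0.339 m (p = P/D = 0.538951); state ← (V=0, rpm=0)
throttle_to(4325): rpm ← 4325
set_airspeed(20.23): V ← 20.23 m/s
adjust_airspeed(+16.51): V ← 20.23 +16.51 = 36.74 m/s
adjust_airspeed(+4.38): V ← 36.74 +4.38 = 41.12 m/s
throttle_to(3951): rpm ← 3951
final state: V = 41.12 m/s, rpm = 3951 → n = rpm/60 = 65.850000 rev/s
target J* = 0.3664; solve J* = V/(n·D) for n: n = V/(J*·D) = 41.12/(0.3664 × 0.629) = 178.421422 rev/s
rpm = 60·n = 10705.285301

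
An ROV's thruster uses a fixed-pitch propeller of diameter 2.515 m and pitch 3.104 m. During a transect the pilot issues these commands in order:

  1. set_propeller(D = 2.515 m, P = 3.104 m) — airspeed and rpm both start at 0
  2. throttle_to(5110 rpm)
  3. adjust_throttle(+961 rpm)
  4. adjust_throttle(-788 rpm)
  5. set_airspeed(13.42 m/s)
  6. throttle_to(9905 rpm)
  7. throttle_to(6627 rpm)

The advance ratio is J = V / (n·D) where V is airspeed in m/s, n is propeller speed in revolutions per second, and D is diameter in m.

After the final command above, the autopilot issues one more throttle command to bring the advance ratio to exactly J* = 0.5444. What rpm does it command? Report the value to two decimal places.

rpm = 588.10

set_propeller: D = 2.515 m, P = 3.104 m (p = P/D = 1.234195); state ← (V=0, rpm=0)
throttle_to(5110): rpm ← 5110
adjust_throttle(+961): rpm ← 5110 +961 = 6071
adjust_throttle(-788): rpm ← 6071 -788 = 5283
set_airspeed(13.42): V ← 13.42 m/s
throttle_to(9905): rpm ← 9905
throttle_to(6627): rpm ← 6627
final state: V = 13.42 m/s, rpm = 6627 → n = rpm/60 = 110.450000 rev/s
target J* = 0.5444; solve J* = V/(n·D) for n: n = V/(J*·D) = 13.42/(0.5444 × 2.515) = 9.801587 rev/s
rpm = 60·n = 588.095235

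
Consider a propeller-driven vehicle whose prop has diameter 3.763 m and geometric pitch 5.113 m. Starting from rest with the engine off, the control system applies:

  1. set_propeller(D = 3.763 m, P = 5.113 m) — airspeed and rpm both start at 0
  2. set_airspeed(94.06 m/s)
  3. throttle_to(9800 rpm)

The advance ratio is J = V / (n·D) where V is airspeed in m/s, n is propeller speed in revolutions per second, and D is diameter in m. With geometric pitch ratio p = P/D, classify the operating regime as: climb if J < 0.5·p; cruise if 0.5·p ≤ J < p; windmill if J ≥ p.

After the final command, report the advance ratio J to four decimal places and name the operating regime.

set_propeller: D = 3.763 m, P = 5.113 m (p = P/D = 1.358756); state ← (V=0, rpm=0)
set_airspeed(94.06): V ← 94.06 m/s
throttle_to(9800): rpm ← 9800
final state: V = 94.06 m/s, rpm = 9800 → n = rpm/60 = 163.333333 rev/s
J = V / (n·D) = 94.06 / (163.333333 × 3.763) = 0.153037
regime bands: climb J<0.6794 | cruise [0.6794, 1.3588) | windmill J≥1.3588
J = 0.1530 → climb

J = 0.1530, regime = climb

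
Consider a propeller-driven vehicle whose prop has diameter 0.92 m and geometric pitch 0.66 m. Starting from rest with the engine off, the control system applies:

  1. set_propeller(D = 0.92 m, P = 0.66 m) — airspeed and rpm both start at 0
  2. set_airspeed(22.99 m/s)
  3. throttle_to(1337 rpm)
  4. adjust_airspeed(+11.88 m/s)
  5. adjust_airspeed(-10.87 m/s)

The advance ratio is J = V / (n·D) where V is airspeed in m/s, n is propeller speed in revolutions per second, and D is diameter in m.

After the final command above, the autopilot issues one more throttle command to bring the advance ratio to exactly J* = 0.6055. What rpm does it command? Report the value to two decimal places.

rpm = 2585.00

set_propeller: D = 0.92 m, P = 0.66 m (p = P/D = 0.717391); state ← (V=0, rpm=0)
set_airspeed(22.99): V ← 22.99 m/s
throttle_to(1337): rpm ← 1337
adjust_airspeed(+11.88): V ← 22.99 +11.88 = 34.87 m/s
adjust_airspeed(-10.87): V ← 34.87 -10.87 = 24 m/s
final state: V = 24 m/s, rpm = 1337 → n = rpm/60 = 22.283333 rev/s
target J* = 0.6055; solve J* = V/(n·D) for n: n = V/(J*·D) = 24/(0.6055 × 0.92) = 43.083330 rev/s
rpm = 60·n = 2584.999820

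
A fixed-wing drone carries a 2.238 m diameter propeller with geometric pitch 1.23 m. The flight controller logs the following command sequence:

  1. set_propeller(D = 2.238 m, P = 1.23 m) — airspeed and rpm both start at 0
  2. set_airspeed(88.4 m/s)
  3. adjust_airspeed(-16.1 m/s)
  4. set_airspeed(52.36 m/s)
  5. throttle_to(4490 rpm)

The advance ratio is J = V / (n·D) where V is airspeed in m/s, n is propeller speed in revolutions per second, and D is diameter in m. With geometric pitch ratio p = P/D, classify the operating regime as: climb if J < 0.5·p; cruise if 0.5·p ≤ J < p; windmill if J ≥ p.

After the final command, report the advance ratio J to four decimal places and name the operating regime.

set_propeller: D = 2.238 m, P = 1.23 m (p = P/D = 0.549598); state ← (V=0, rpm=0)
set_airspeed(88.4): V ← 88.4 m/s
adjust_airspeed(-16.1): V ← 88.4 -16.1 = 72.3 m/s
set_airspeed(52.36): V ← 52.36 m/s
throttle_to(4490): rpm ← 4490
final state: V = 52.36 m/s, rpm = 4490 → n = rpm/60 = 74.833333 rev/s
J = V / (n·D) = 52.36 / (74.833333 × 2.238) = 0.312640
regime bands: climb J<0.2748 | cruise [0.2748, 0.5496) | windmill J≥0.5496
J = 0.3126 → cruise

J = 0.3126, regime = cruise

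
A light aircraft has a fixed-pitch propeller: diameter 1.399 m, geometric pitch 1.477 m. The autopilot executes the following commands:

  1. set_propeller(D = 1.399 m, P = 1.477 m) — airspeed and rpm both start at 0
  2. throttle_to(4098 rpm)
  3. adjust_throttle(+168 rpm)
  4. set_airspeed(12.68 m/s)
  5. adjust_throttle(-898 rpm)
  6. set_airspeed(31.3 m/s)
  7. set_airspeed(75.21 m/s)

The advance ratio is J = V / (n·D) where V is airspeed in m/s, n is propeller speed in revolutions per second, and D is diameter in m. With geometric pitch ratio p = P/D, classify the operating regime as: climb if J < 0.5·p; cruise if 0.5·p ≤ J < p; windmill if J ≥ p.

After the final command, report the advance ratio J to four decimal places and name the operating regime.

J = 0.9577, regime = cruise

set_propeller: D = 1.399 m, P = 1.477 m (p = P/D = 1.055754); state ← (V=0, rpm=0)
throttle_to(4098): rpm ← 4098
adjust_throttle(+168): rpm ← 4098 +168 = 4266
set_airspeed(12.68): V ← 12.68 m/s
adjust_throttle(-898): rpm ← 4266 -898 = 3368
set_airspeed(31.3): V ← 31.3 m/s
set_airspeed(75.21): V ← 75.21 m/s
final state: V = 75.21 m/s, rpm = 3368 → n = rpm/60 = 56.133333 rev/s
J = V / (n·D) = 75.21 / (56.133333 × 1.399) = 0.957717
regime bands: climb J<0.5279 | cruise [0.5279, 1.0558) | windmill J≥1.0558
J = 0.9577 → cruise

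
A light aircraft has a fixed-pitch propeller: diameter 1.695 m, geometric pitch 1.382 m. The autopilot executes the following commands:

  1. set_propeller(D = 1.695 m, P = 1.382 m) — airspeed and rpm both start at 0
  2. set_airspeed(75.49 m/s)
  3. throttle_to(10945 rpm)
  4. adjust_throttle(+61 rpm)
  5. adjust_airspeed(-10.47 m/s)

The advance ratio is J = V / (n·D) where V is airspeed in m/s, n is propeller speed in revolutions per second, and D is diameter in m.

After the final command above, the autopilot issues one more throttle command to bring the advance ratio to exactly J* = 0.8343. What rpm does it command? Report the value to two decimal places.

set_propeller: D = 1.695 m, P = 1.382 m (p = P/D = 0.815339); state ← (V=0, rpm=0)
set_airspeed(75.49): V ← 75.49 m/s
throttle_to(10945): rpm ← 10945
adjust_throttle(+61): rpm ← 10945 +61 = 11006
adjust_airspeed(-10.47): V ← 75.49 -10.47 = 65.02 m/s
final state: V = 65.02 m/s, rpm = 11006 → n = rpm/60 = 183.433333 rev/s
target J* = 0.8343; solve J* = V/(n·D) for n: n = V/(J*·D) = 65.02/(0.8343 × 1.695) = 45.978523 rev/s
rpm = 60·n = 2758.711399

rpm = 2758.71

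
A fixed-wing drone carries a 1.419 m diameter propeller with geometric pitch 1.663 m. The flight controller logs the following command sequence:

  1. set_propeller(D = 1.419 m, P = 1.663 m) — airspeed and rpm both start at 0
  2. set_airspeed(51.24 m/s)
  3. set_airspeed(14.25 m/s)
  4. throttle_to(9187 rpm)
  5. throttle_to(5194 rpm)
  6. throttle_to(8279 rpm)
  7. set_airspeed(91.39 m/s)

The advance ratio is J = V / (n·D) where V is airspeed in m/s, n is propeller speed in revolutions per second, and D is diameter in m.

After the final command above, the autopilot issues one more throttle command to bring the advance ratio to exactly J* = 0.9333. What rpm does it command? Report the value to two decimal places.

rpm = 4140.44

set_propeller: D = 1.419 m, P = 1.663 m (p = P/D = 1.171952); state ← (V=0, rpm=0)
set_airspeed(51.24): V ← 51.24 m/s
set_airspeed(14.25): V ← 14.25 m/s
throttle_to(9187): rpm ← 9187
throttle_to(5194): rpm ← 5194
throttle_to(8279): rpm ← 8279
set_airspeed(91.39): V ← 91.39 m/s
final state: V = 91.39 m/s, rpm = 8279 → n = rpm/60 = 137.983333 rev/s
target J* = 0.9333; solve J* = V/(n·D) for n: n = V/(J*·D) = 91.39/(0.9333 × 1.419) = 69.007297 rev/s
rpm = 60·n = 4140.437815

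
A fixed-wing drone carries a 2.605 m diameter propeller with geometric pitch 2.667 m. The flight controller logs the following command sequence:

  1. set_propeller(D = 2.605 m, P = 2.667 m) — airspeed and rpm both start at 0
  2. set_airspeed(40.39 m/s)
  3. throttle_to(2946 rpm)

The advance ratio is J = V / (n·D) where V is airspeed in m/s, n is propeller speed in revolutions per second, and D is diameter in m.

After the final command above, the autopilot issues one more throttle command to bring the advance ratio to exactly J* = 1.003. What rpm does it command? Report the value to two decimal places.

rpm = 927.51

set_propeller: D = 2.605 m, P = 2.667 m (p = P/D = 1.023800); state ← (V=0, rpm=0)
set_airspeed(40.39): V ← 40.39 m/s
throttle_to(2946): rpm ← 2946
final state: V = 40.39 m/s, rpm = 2946 → n = rpm/60 = 49.100000 rev/s
target J* = 1.003; solve J* = V/(n·D) for n: n = V/(J*·D) = 40.39/(1.003 × 2.605) = 15.458423 rev/s
rpm = 60·n = 927.505392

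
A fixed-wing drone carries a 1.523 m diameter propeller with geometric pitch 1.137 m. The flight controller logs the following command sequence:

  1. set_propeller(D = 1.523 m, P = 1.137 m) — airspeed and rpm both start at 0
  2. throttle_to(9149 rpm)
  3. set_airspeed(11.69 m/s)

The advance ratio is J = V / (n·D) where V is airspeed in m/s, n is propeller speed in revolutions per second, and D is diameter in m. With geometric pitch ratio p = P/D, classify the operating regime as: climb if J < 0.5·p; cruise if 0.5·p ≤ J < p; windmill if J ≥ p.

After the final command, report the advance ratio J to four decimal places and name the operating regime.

set_propeller: D = 1.523 m, P = 1.137 m (p = P/D = 0.746553); state ← (V=0, rpm=0)
throttle_to(9149): rpm ← 9149
set_airspeed(11.69): V ← 11.69 m/s
final state: V = 11.69 m/s, rpm = 9149 → n = rpm/60 = 152.483333 rev/s
J = V / (n·D) = 11.69 / (152.483333 × 1.523) = 0.050338
regime bands: climb J<0.3733 | cruise [0.3733, 0.7466) | windmill J≥0.7466
J = 0.0503 → climb

J = 0.0503, regime = climb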